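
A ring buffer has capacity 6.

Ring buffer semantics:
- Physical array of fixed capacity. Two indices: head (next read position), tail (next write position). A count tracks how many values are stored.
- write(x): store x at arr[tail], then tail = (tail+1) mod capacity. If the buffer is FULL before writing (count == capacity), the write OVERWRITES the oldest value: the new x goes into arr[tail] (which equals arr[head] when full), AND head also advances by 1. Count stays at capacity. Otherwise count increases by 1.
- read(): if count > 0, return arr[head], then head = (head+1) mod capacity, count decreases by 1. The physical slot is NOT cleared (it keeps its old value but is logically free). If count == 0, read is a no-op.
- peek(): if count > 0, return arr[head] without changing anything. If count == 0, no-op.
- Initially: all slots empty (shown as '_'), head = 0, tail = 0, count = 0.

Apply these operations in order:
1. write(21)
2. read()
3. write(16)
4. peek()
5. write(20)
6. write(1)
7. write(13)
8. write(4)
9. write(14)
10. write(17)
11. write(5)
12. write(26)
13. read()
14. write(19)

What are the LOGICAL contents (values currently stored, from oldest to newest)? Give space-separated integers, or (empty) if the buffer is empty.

Answer: 4 14 17 5 26 19

Derivation:
After op 1 (write(21)): arr=[21 _ _ _ _ _] head=0 tail=1 count=1
After op 2 (read()): arr=[21 _ _ _ _ _] head=1 tail=1 count=0
After op 3 (write(16)): arr=[21 16 _ _ _ _] head=1 tail=2 count=1
After op 4 (peek()): arr=[21 16 _ _ _ _] head=1 tail=2 count=1
After op 5 (write(20)): arr=[21 16 20 _ _ _] head=1 tail=3 count=2
After op 6 (write(1)): arr=[21 16 20 1 _ _] head=1 tail=4 count=3
After op 7 (write(13)): arr=[21 16 20 1 13 _] head=1 tail=5 count=4
After op 8 (write(4)): arr=[21 16 20 1 13 4] head=1 tail=0 count=5
After op 9 (write(14)): arr=[14 16 20 1 13 4] head=1 tail=1 count=6
After op 10 (write(17)): arr=[14 17 20 1 13 4] head=2 tail=2 count=6
After op 11 (write(5)): arr=[14 17 5 1 13 4] head=3 tail=3 count=6
After op 12 (write(26)): arr=[14 17 5 26 13 4] head=4 tail=4 count=6
After op 13 (read()): arr=[14 17 5 26 13 4] head=5 tail=4 count=5
After op 14 (write(19)): arr=[14 17 5 26 19 4] head=5 tail=5 count=6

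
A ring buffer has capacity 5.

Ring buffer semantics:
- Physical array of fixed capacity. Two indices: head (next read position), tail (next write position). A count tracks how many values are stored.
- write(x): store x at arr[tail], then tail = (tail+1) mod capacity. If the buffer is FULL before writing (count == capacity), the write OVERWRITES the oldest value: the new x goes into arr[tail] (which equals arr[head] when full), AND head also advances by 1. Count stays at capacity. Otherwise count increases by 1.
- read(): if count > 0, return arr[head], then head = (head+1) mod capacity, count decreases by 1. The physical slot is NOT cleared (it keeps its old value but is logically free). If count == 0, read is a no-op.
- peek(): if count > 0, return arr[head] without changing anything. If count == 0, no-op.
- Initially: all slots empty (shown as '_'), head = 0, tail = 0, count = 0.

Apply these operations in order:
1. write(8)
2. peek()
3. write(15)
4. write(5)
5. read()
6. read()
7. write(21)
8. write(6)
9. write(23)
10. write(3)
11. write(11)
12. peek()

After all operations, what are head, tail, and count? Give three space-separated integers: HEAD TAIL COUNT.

After op 1 (write(8)): arr=[8 _ _ _ _] head=0 tail=1 count=1
After op 2 (peek()): arr=[8 _ _ _ _] head=0 tail=1 count=1
After op 3 (write(15)): arr=[8 15 _ _ _] head=0 tail=2 count=2
After op 4 (write(5)): arr=[8 15 5 _ _] head=0 tail=3 count=3
After op 5 (read()): arr=[8 15 5 _ _] head=1 tail=3 count=2
After op 6 (read()): arr=[8 15 5 _ _] head=2 tail=3 count=1
After op 7 (write(21)): arr=[8 15 5 21 _] head=2 tail=4 count=2
After op 8 (write(6)): arr=[8 15 5 21 6] head=2 tail=0 count=3
After op 9 (write(23)): arr=[23 15 5 21 6] head=2 tail=1 count=4
After op 10 (write(3)): arr=[23 3 5 21 6] head=2 tail=2 count=5
After op 11 (write(11)): arr=[23 3 11 21 6] head=3 tail=3 count=5
After op 12 (peek()): arr=[23 3 11 21 6] head=3 tail=3 count=5

Answer: 3 3 5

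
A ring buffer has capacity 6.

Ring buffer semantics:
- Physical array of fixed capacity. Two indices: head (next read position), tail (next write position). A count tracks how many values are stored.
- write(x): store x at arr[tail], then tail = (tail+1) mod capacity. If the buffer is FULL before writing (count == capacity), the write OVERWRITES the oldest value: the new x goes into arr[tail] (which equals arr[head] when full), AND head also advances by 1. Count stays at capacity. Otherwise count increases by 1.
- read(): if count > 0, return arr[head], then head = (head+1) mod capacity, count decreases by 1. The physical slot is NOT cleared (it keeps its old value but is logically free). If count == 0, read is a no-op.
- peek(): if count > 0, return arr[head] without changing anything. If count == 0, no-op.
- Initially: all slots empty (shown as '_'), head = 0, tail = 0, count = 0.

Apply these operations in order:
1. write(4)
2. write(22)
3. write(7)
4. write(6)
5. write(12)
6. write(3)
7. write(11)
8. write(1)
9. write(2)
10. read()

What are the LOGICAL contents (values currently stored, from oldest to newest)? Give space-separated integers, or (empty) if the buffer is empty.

After op 1 (write(4)): arr=[4 _ _ _ _ _] head=0 tail=1 count=1
After op 2 (write(22)): arr=[4 22 _ _ _ _] head=0 tail=2 count=2
After op 3 (write(7)): arr=[4 22 7 _ _ _] head=0 tail=3 count=3
After op 4 (write(6)): arr=[4 22 7 6 _ _] head=0 tail=4 count=4
After op 5 (write(12)): arr=[4 22 7 6 12 _] head=0 tail=5 count=5
After op 6 (write(3)): arr=[4 22 7 6 12 3] head=0 tail=0 count=6
After op 7 (write(11)): arr=[11 22 7 6 12 3] head=1 tail=1 count=6
After op 8 (write(1)): arr=[11 1 7 6 12 3] head=2 tail=2 count=6
After op 9 (write(2)): arr=[11 1 2 6 12 3] head=3 tail=3 count=6
After op 10 (read()): arr=[11 1 2 6 12 3] head=4 tail=3 count=5

Answer: 12 3 11 1 2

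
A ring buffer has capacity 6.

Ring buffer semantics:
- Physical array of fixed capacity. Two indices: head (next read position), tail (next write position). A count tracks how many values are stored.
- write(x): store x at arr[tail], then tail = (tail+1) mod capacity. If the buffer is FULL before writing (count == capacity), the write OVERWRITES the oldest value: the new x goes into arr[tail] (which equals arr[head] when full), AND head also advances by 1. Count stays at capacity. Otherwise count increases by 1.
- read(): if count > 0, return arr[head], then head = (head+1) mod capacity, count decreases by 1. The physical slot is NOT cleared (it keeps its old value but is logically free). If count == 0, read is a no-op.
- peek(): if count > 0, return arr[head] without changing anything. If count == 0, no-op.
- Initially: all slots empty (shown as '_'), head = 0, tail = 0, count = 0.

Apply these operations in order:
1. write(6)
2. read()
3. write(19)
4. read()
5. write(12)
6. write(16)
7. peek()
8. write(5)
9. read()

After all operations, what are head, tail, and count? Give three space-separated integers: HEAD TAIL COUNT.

After op 1 (write(6)): arr=[6 _ _ _ _ _] head=0 tail=1 count=1
After op 2 (read()): arr=[6 _ _ _ _ _] head=1 tail=1 count=0
After op 3 (write(19)): arr=[6 19 _ _ _ _] head=1 tail=2 count=1
After op 4 (read()): arr=[6 19 _ _ _ _] head=2 tail=2 count=0
After op 5 (write(12)): arr=[6 19 12 _ _ _] head=2 tail=3 count=1
After op 6 (write(16)): arr=[6 19 12 16 _ _] head=2 tail=4 count=2
After op 7 (peek()): arr=[6 19 12 16 _ _] head=2 tail=4 count=2
After op 8 (write(5)): arr=[6 19 12 16 5 _] head=2 tail=5 count=3
After op 9 (read()): arr=[6 19 12 16 5 _] head=3 tail=5 count=2

Answer: 3 5 2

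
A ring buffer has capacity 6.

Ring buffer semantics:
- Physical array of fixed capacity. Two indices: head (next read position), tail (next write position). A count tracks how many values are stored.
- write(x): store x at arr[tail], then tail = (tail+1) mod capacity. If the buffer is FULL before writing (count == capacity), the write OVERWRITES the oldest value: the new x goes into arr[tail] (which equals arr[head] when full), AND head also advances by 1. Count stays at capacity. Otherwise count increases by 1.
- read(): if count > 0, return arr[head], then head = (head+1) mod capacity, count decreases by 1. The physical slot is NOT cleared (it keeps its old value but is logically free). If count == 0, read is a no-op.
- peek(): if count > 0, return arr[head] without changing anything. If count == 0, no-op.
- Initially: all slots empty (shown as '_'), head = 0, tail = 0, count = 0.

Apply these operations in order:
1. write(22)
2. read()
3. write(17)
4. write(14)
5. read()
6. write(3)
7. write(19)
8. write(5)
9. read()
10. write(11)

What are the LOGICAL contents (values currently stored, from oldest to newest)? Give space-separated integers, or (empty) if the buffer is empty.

Answer: 3 19 5 11

Derivation:
After op 1 (write(22)): arr=[22 _ _ _ _ _] head=0 tail=1 count=1
After op 2 (read()): arr=[22 _ _ _ _ _] head=1 tail=1 count=0
After op 3 (write(17)): arr=[22 17 _ _ _ _] head=1 tail=2 count=1
After op 4 (write(14)): arr=[22 17 14 _ _ _] head=1 tail=3 count=2
After op 5 (read()): arr=[22 17 14 _ _ _] head=2 tail=3 count=1
After op 6 (write(3)): arr=[22 17 14 3 _ _] head=2 tail=4 count=2
After op 7 (write(19)): arr=[22 17 14 3 19 _] head=2 tail=5 count=3
After op 8 (write(5)): arr=[22 17 14 3 19 5] head=2 tail=0 count=4
After op 9 (read()): arr=[22 17 14 3 19 5] head=3 tail=0 count=3
After op 10 (write(11)): arr=[11 17 14 3 19 5] head=3 tail=1 count=4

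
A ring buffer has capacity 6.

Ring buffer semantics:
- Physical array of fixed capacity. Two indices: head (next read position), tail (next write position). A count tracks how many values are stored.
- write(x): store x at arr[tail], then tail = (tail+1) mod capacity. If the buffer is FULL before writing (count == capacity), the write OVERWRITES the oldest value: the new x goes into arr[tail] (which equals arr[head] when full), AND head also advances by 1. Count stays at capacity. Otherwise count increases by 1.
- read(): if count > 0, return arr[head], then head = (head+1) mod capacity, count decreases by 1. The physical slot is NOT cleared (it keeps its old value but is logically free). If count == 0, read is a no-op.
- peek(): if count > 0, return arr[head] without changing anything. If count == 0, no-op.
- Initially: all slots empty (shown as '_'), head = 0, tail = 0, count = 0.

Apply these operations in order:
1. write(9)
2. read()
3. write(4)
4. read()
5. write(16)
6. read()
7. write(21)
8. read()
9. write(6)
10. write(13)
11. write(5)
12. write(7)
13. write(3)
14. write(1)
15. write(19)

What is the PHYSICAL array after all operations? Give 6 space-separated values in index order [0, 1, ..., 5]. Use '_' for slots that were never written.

Answer: 5 7 3 1 19 13

Derivation:
After op 1 (write(9)): arr=[9 _ _ _ _ _] head=0 tail=1 count=1
After op 2 (read()): arr=[9 _ _ _ _ _] head=1 tail=1 count=0
After op 3 (write(4)): arr=[9 4 _ _ _ _] head=1 tail=2 count=1
After op 4 (read()): arr=[9 4 _ _ _ _] head=2 tail=2 count=0
After op 5 (write(16)): arr=[9 4 16 _ _ _] head=2 tail=3 count=1
After op 6 (read()): arr=[9 4 16 _ _ _] head=3 tail=3 count=0
After op 7 (write(21)): arr=[9 4 16 21 _ _] head=3 tail=4 count=1
After op 8 (read()): arr=[9 4 16 21 _ _] head=4 tail=4 count=0
After op 9 (write(6)): arr=[9 4 16 21 6 _] head=4 tail=5 count=1
After op 10 (write(13)): arr=[9 4 16 21 6 13] head=4 tail=0 count=2
After op 11 (write(5)): arr=[5 4 16 21 6 13] head=4 tail=1 count=3
After op 12 (write(7)): arr=[5 7 16 21 6 13] head=4 tail=2 count=4
After op 13 (write(3)): arr=[5 7 3 21 6 13] head=4 tail=3 count=5
After op 14 (write(1)): arr=[5 7 3 1 6 13] head=4 tail=4 count=6
After op 15 (write(19)): arr=[5 7 3 1 19 13] head=5 tail=5 count=6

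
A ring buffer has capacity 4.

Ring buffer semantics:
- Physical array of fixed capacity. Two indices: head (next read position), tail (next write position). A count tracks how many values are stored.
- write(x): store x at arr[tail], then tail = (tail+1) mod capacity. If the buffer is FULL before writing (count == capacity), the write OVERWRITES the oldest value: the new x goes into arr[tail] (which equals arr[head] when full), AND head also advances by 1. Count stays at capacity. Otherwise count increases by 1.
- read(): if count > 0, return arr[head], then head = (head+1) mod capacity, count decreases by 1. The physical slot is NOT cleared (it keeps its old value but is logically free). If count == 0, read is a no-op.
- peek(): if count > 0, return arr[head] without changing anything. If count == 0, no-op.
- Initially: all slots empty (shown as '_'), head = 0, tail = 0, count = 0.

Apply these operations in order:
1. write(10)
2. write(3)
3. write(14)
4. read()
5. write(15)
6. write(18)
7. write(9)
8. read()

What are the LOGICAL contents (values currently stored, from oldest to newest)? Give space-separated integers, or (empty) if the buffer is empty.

Answer: 15 18 9

Derivation:
After op 1 (write(10)): arr=[10 _ _ _] head=0 tail=1 count=1
After op 2 (write(3)): arr=[10 3 _ _] head=0 tail=2 count=2
After op 3 (write(14)): arr=[10 3 14 _] head=0 tail=3 count=3
After op 4 (read()): arr=[10 3 14 _] head=1 tail=3 count=2
After op 5 (write(15)): arr=[10 3 14 15] head=1 tail=0 count=3
After op 6 (write(18)): arr=[18 3 14 15] head=1 tail=1 count=4
After op 7 (write(9)): arr=[18 9 14 15] head=2 tail=2 count=4
After op 8 (read()): arr=[18 9 14 15] head=3 tail=2 count=3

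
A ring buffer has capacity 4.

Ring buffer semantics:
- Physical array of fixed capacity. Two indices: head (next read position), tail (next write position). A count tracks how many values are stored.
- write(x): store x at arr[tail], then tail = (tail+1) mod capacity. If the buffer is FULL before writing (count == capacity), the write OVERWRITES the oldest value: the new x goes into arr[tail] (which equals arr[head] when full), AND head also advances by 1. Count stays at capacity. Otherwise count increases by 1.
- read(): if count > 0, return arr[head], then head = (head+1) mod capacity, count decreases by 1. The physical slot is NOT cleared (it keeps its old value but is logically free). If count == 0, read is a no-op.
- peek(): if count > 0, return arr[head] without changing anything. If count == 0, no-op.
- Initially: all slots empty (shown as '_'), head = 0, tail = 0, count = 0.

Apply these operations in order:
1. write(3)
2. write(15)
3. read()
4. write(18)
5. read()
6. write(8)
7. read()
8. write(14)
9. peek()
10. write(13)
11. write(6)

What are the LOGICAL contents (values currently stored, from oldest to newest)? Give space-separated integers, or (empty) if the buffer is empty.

Answer: 8 14 13 6

Derivation:
After op 1 (write(3)): arr=[3 _ _ _] head=0 tail=1 count=1
After op 2 (write(15)): arr=[3 15 _ _] head=0 tail=2 count=2
After op 3 (read()): arr=[3 15 _ _] head=1 tail=2 count=1
After op 4 (write(18)): arr=[3 15 18 _] head=1 tail=3 count=2
After op 5 (read()): arr=[3 15 18 _] head=2 tail=3 count=1
After op 6 (write(8)): arr=[3 15 18 8] head=2 tail=0 count=2
After op 7 (read()): arr=[3 15 18 8] head=3 tail=0 count=1
After op 8 (write(14)): arr=[14 15 18 8] head=3 tail=1 count=2
After op 9 (peek()): arr=[14 15 18 8] head=3 tail=1 count=2
After op 10 (write(13)): arr=[14 13 18 8] head=3 tail=2 count=3
After op 11 (write(6)): arr=[14 13 6 8] head=3 tail=3 count=4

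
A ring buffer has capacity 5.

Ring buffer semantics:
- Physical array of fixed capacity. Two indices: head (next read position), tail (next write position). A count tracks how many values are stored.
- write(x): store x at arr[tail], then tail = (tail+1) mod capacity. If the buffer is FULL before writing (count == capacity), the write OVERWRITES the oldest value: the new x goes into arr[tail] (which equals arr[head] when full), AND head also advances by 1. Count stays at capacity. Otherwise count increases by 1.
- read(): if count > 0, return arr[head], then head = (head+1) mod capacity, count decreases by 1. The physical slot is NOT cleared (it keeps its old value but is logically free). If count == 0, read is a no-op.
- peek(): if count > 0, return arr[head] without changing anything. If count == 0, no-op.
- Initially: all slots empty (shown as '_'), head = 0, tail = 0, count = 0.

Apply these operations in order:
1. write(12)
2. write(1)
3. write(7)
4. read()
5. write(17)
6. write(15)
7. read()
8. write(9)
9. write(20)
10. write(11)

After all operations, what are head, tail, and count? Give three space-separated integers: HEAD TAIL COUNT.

After op 1 (write(12)): arr=[12 _ _ _ _] head=0 tail=1 count=1
After op 2 (write(1)): arr=[12 1 _ _ _] head=0 tail=2 count=2
After op 3 (write(7)): arr=[12 1 7 _ _] head=0 tail=3 count=3
After op 4 (read()): arr=[12 1 7 _ _] head=1 tail=3 count=2
After op 5 (write(17)): arr=[12 1 7 17 _] head=1 tail=4 count=3
After op 6 (write(15)): arr=[12 1 7 17 15] head=1 tail=0 count=4
After op 7 (read()): arr=[12 1 7 17 15] head=2 tail=0 count=3
After op 8 (write(9)): arr=[9 1 7 17 15] head=2 tail=1 count=4
After op 9 (write(20)): arr=[9 20 7 17 15] head=2 tail=2 count=5
After op 10 (write(11)): arr=[9 20 11 17 15] head=3 tail=3 count=5

Answer: 3 3 5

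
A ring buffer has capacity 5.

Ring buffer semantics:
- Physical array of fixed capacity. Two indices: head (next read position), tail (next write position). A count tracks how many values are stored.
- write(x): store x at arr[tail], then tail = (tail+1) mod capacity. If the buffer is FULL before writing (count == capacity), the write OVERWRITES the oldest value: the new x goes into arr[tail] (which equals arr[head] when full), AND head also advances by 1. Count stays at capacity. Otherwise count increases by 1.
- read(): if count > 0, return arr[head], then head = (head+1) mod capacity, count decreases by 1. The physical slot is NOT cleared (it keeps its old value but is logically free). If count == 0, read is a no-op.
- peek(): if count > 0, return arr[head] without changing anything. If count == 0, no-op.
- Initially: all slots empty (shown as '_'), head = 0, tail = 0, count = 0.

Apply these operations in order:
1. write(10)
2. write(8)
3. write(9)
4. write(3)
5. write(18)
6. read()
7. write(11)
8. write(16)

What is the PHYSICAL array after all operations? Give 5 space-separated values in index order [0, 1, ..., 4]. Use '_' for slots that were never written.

Answer: 11 16 9 3 18

Derivation:
After op 1 (write(10)): arr=[10 _ _ _ _] head=0 tail=1 count=1
After op 2 (write(8)): arr=[10 8 _ _ _] head=0 tail=2 count=2
After op 3 (write(9)): arr=[10 8 9 _ _] head=0 tail=3 count=3
After op 4 (write(3)): arr=[10 8 9 3 _] head=0 tail=4 count=4
After op 5 (write(18)): arr=[10 8 9 3 18] head=0 tail=0 count=5
After op 6 (read()): arr=[10 8 9 3 18] head=1 tail=0 count=4
After op 7 (write(11)): arr=[11 8 9 3 18] head=1 tail=1 count=5
After op 8 (write(16)): arr=[11 16 9 3 18] head=2 tail=2 count=5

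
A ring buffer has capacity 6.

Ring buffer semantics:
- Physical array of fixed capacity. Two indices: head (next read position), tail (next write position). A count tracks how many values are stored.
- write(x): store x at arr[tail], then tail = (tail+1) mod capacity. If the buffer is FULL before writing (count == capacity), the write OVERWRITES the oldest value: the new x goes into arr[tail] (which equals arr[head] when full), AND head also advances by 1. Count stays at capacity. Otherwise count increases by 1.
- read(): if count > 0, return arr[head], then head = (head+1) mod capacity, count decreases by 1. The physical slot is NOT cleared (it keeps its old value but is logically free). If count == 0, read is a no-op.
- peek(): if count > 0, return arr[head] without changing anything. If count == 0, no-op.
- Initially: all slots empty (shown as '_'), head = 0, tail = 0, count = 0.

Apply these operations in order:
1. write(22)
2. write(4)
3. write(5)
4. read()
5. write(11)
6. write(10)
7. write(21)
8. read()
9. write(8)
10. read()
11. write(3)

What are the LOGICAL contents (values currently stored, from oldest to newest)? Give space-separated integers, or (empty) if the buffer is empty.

After op 1 (write(22)): arr=[22 _ _ _ _ _] head=0 tail=1 count=1
After op 2 (write(4)): arr=[22 4 _ _ _ _] head=0 tail=2 count=2
After op 3 (write(5)): arr=[22 4 5 _ _ _] head=0 tail=3 count=3
After op 4 (read()): arr=[22 4 5 _ _ _] head=1 tail=3 count=2
After op 5 (write(11)): arr=[22 4 5 11 _ _] head=1 tail=4 count=3
After op 6 (write(10)): arr=[22 4 5 11 10 _] head=1 tail=5 count=4
After op 7 (write(21)): arr=[22 4 5 11 10 21] head=1 tail=0 count=5
After op 8 (read()): arr=[22 4 5 11 10 21] head=2 tail=0 count=4
After op 9 (write(8)): arr=[8 4 5 11 10 21] head=2 tail=1 count=5
After op 10 (read()): arr=[8 4 5 11 10 21] head=3 tail=1 count=4
After op 11 (write(3)): arr=[8 3 5 11 10 21] head=3 tail=2 count=5

Answer: 11 10 21 8 3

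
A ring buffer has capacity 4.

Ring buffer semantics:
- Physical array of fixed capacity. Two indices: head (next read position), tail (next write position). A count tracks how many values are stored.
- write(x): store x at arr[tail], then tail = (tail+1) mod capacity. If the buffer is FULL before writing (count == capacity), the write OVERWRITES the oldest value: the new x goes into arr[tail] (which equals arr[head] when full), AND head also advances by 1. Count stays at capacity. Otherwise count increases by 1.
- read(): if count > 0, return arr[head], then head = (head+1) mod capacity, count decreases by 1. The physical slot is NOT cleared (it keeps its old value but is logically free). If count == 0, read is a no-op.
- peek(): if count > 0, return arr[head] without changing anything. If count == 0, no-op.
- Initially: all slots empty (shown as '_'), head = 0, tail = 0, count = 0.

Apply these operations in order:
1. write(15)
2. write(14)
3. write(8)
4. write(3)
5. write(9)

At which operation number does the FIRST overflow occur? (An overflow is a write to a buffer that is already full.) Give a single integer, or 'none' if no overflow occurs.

Answer: 5

Derivation:
After op 1 (write(15)): arr=[15 _ _ _] head=0 tail=1 count=1
After op 2 (write(14)): arr=[15 14 _ _] head=0 tail=2 count=2
After op 3 (write(8)): arr=[15 14 8 _] head=0 tail=3 count=3
After op 4 (write(3)): arr=[15 14 8 3] head=0 tail=0 count=4
After op 5 (write(9)): arr=[9 14 8 3] head=1 tail=1 count=4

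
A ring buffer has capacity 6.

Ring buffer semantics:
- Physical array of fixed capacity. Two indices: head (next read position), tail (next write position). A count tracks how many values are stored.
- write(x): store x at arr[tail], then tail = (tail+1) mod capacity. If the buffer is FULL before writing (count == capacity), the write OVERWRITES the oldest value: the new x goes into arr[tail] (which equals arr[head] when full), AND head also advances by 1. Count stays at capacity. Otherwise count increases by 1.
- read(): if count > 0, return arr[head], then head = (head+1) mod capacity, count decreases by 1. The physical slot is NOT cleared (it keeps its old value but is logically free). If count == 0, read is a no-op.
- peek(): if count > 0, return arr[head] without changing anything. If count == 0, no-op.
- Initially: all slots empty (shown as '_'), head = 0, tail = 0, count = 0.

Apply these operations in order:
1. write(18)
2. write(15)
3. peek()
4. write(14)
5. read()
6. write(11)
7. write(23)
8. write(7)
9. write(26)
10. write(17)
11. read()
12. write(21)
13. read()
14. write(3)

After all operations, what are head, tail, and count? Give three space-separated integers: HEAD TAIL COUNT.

After op 1 (write(18)): arr=[18 _ _ _ _ _] head=0 tail=1 count=1
After op 2 (write(15)): arr=[18 15 _ _ _ _] head=0 tail=2 count=2
After op 3 (peek()): arr=[18 15 _ _ _ _] head=0 tail=2 count=2
After op 4 (write(14)): arr=[18 15 14 _ _ _] head=0 tail=3 count=3
After op 5 (read()): arr=[18 15 14 _ _ _] head=1 tail=3 count=2
After op 6 (write(11)): arr=[18 15 14 11 _ _] head=1 tail=4 count=3
After op 7 (write(23)): arr=[18 15 14 11 23 _] head=1 tail=5 count=4
After op 8 (write(7)): arr=[18 15 14 11 23 7] head=1 tail=0 count=5
After op 9 (write(26)): arr=[26 15 14 11 23 7] head=1 tail=1 count=6
After op 10 (write(17)): arr=[26 17 14 11 23 7] head=2 tail=2 count=6
After op 11 (read()): arr=[26 17 14 11 23 7] head=3 tail=2 count=5
After op 12 (write(21)): arr=[26 17 21 11 23 7] head=3 tail=3 count=6
After op 13 (read()): arr=[26 17 21 11 23 7] head=4 tail=3 count=5
After op 14 (write(3)): arr=[26 17 21 3 23 7] head=4 tail=4 count=6

Answer: 4 4 6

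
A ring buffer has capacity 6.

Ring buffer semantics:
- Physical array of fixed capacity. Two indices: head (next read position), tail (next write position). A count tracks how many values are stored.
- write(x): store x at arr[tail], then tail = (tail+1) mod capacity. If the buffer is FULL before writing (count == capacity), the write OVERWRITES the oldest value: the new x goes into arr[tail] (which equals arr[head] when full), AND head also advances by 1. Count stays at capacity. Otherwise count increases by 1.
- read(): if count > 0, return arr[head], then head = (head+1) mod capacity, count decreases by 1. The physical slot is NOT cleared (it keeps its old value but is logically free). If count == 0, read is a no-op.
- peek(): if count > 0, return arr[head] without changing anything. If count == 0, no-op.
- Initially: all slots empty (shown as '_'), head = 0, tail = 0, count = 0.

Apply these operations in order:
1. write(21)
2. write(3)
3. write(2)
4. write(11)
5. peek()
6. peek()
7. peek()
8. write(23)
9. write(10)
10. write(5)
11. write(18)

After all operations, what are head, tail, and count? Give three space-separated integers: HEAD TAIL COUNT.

Answer: 2 2 6

Derivation:
After op 1 (write(21)): arr=[21 _ _ _ _ _] head=0 tail=1 count=1
After op 2 (write(3)): arr=[21 3 _ _ _ _] head=0 tail=2 count=2
After op 3 (write(2)): arr=[21 3 2 _ _ _] head=0 tail=3 count=3
After op 4 (write(11)): arr=[21 3 2 11 _ _] head=0 tail=4 count=4
After op 5 (peek()): arr=[21 3 2 11 _ _] head=0 tail=4 count=4
After op 6 (peek()): arr=[21 3 2 11 _ _] head=0 tail=4 count=4
After op 7 (peek()): arr=[21 3 2 11 _ _] head=0 tail=4 count=4
After op 8 (write(23)): arr=[21 3 2 11 23 _] head=0 tail=5 count=5
After op 9 (write(10)): arr=[21 3 2 11 23 10] head=0 tail=0 count=6
After op 10 (write(5)): arr=[5 3 2 11 23 10] head=1 tail=1 count=6
After op 11 (write(18)): arr=[5 18 2 11 23 10] head=2 tail=2 count=6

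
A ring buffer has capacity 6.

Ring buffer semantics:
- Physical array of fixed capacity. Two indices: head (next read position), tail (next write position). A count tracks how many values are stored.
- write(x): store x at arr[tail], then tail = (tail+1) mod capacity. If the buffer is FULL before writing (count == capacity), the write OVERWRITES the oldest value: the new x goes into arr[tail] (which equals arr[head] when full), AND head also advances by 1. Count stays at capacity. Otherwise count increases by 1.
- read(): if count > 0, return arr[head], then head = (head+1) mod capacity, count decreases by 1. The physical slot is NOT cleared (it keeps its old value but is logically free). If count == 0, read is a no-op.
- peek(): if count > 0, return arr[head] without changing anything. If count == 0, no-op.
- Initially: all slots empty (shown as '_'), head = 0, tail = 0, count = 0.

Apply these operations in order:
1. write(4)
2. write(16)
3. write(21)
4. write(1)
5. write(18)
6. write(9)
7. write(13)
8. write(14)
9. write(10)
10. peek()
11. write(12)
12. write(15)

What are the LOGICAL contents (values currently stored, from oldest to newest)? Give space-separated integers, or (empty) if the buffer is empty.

After op 1 (write(4)): arr=[4 _ _ _ _ _] head=0 tail=1 count=1
After op 2 (write(16)): arr=[4 16 _ _ _ _] head=0 tail=2 count=2
After op 3 (write(21)): arr=[4 16 21 _ _ _] head=0 tail=3 count=3
After op 4 (write(1)): arr=[4 16 21 1 _ _] head=0 tail=4 count=4
After op 5 (write(18)): arr=[4 16 21 1 18 _] head=0 tail=5 count=5
After op 6 (write(9)): arr=[4 16 21 1 18 9] head=0 tail=0 count=6
After op 7 (write(13)): arr=[13 16 21 1 18 9] head=1 tail=1 count=6
After op 8 (write(14)): arr=[13 14 21 1 18 9] head=2 tail=2 count=6
After op 9 (write(10)): arr=[13 14 10 1 18 9] head=3 tail=3 count=6
After op 10 (peek()): arr=[13 14 10 1 18 9] head=3 tail=3 count=6
After op 11 (write(12)): arr=[13 14 10 12 18 9] head=4 tail=4 count=6
After op 12 (write(15)): arr=[13 14 10 12 15 9] head=5 tail=5 count=6

Answer: 9 13 14 10 12 15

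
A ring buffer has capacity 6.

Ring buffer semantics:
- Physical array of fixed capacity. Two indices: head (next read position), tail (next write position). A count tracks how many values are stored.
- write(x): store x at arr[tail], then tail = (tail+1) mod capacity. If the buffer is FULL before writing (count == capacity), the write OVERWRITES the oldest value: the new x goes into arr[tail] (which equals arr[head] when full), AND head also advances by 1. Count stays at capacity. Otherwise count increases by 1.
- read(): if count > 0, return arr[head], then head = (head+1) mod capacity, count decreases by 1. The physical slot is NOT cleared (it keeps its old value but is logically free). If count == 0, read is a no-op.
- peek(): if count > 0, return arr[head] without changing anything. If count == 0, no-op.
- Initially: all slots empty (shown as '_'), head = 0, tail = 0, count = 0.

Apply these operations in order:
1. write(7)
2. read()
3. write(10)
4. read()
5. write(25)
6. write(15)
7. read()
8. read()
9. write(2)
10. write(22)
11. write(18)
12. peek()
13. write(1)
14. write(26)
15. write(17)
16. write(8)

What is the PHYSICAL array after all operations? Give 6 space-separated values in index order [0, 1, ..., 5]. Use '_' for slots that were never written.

Answer: 18 1 26 17 8 22

Derivation:
After op 1 (write(7)): arr=[7 _ _ _ _ _] head=0 tail=1 count=1
After op 2 (read()): arr=[7 _ _ _ _ _] head=1 tail=1 count=0
After op 3 (write(10)): arr=[7 10 _ _ _ _] head=1 tail=2 count=1
After op 4 (read()): arr=[7 10 _ _ _ _] head=2 tail=2 count=0
After op 5 (write(25)): arr=[7 10 25 _ _ _] head=2 tail=3 count=1
After op 6 (write(15)): arr=[7 10 25 15 _ _] head=2 tail=4 count=2
After op 7 (read()): arr=[7 10 25 15 _ _] head=3 tail=4 count=1
After op 8 (read()): arr=[7 10 25 15 _ _] head=4 tail=4 count=0
After op 9 (write(2)): arr=[7 10 25 15 2 _] head=4 tail=5 count=1
After op 10 (write(22)): arr=[7 10 25 15 2 22] head=4 tail=0 count=2
After op 11 (write(18)): arr=[18 10 25 15 2 22] head=4 tail=1 count=3
After op 12 (peek()): arr=[18 10 25 15 2 22] head=4 tail=1 count=3
After op 13 (write(1)): arr=[18 1 25 15 2 22] head=4 tail=2 count=4
After op 14 (write(26)): arr=[18 1 26 15 2 22] head=4 tail=3 count=5
After op 15 (write(17)): arr=[18 1 26 17 2 22] head=4 tail=4 count=6
After op 16 (write(8)): arr=[18 1 26 17 8 22] head=5 tail=5 count=6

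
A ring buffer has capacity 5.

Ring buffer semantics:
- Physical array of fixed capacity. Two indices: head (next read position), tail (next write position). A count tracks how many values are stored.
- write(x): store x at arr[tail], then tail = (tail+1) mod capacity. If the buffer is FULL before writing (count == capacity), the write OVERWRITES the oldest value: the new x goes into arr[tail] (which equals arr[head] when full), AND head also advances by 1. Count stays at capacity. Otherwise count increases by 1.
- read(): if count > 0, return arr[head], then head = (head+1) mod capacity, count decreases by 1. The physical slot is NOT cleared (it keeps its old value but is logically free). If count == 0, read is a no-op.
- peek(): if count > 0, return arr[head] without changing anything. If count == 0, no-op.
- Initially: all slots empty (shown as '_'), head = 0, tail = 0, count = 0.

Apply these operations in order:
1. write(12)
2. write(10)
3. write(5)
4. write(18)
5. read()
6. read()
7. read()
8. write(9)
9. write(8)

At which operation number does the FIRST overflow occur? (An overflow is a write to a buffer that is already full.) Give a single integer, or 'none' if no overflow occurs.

After op 1 (write(12)): arr=[12 _ _ _ _] head=0 tail=1 count=1
After op 2 (write(10)): arr=[12 10 _ _ _] head=0 tail=2 count=2
After op 3 (write(5)): arr=[12 10 5 _ _] head=0 tail=3 count=3
After op 4 (write(18)): arr=[12 10 5 18 _] head=0 tail=4 count=4
After op 5 (read()): arr=[12 10 5 18 _] head=1 tail=4 count=3
After op 6 (read()): arr=[12 10 5 18 _] head=2 tail=4 count=2
After op 7 (read()): arr=[12 10 5 18 _] head=3 tail=4 count=1
After op 8 (write(9)): arr=[12 10 5 18 9] head=3 tail=0 count=2
After op 9 (write(8)): arr=[8 10 5 18 9] head=3 tail=1 count=3

Answer: none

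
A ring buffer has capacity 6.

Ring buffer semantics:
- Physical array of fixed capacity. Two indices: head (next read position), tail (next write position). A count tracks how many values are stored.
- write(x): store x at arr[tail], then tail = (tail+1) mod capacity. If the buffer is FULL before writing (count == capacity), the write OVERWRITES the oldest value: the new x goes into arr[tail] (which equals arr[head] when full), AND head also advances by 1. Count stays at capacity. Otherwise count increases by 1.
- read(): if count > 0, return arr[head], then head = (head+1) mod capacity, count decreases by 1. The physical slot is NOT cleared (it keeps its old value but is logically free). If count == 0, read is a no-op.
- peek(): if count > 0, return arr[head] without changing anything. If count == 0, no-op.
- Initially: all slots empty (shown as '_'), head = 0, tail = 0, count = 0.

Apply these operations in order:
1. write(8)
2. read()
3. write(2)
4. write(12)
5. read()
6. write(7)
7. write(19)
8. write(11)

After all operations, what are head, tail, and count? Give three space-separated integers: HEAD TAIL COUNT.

After op 1 (write(8)): arr=[8 _ _ _ _ _] head=0 tail=1 count=1
After op 2 (read()): arr=[8 _ _ _ _ _] head=1 tail=1 count=0
After op 3 (write(2)): arr=[8 2 _ _ _ _] head=1 tail=2 count=1
After op 4 (write(12)): arr=[8 2 12 _ _ _] head=1 tail=3 count=2
After op 5 (read()): arr=[8 2 12 _ _ _] head=2 tail=3 count=1
After op 6 (write(7)): arr=[8 2 12 7 _ _] head=2 tail=4 count=2
After op 7 (write(19)): arr=[8 2 12 7 19 _] head=2 tail=5 count=3
After op 8 (write(11)): arr=[8 2 12 7 19 11] head=2 tail=0 count=4

Answer: 2 0 4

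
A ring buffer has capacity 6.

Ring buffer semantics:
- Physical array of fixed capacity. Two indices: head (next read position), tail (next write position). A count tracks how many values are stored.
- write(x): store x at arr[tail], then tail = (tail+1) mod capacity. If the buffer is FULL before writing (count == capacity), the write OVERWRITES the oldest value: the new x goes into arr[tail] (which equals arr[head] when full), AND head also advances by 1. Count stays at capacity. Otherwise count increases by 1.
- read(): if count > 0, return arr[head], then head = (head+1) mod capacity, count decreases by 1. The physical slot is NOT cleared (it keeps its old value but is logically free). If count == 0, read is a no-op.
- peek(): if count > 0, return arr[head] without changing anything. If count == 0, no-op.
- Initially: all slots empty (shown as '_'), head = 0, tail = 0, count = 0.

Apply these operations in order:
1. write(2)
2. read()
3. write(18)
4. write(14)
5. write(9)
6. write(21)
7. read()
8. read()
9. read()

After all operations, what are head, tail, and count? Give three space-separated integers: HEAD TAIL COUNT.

After op 1 (write(2)): arr=[2 _ _ _ _ _] head=0 tail=1 count=1
After op 2 (read()): arr=[2 _ _ _ _ _] head=1 tail=1 count=0
After op 3 (write(18)): arr=[2 18 _ _ _ _] head=1 tail=2 count=1
After op 4 (write(14)): arr=[2 18 14 _ _ _] head=1 tail=3 count=2
After op 5 (write(9)): arr=[2 18 14 9 _ _] head=1 tail=4 count=3
After op 6 (write(21)): arr=[2 18 14 9 21 _] head=1 tail=5 count=4
After op 7 (read()): arr=[2 18 14 9 21 _] head=2 tail=5 count=3
After op 8 (read()): arr=[2 18 14 9 21 _] head=3 tail=5 count=2
After op 9 (read()): arr=[2 18 14 9 21 _] head=4 tail=5 count=1

Answer: 4 5 1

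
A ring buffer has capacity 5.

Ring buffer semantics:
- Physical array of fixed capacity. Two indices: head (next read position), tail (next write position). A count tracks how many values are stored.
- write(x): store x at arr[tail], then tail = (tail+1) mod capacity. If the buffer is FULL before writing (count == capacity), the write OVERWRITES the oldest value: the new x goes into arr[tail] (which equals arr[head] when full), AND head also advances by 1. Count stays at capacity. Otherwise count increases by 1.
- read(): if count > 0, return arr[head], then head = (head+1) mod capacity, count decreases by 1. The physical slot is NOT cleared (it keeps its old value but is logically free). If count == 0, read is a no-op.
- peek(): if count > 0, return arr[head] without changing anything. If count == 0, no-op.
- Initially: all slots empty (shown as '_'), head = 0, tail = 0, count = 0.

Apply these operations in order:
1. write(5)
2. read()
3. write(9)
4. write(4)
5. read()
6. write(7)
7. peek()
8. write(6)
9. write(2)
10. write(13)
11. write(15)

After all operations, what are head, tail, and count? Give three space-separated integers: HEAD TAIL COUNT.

After op 1 (write(5)): arr=[5 _ _ _ _] head=0 tail=1 count=1
After op 2 (read()): arr=[5 _ _ _ _] head=1 tail=1 count=0
After op 3 (write(9)): arr=[5 9 _ _ _] head=1 tail=2 count=1
After op 4 (write(4)): arr=[5 9 4 _ _] head=1 tail=3 count=2
After op 5 (read()): arr=[5 9 4 _ _] head=2 tail=3 count=1
After op 6 (write(7)): arr=[5 9 4 7 _] head=2 tail=4 count=2
After op 7 (peek()): arr=[5 9 4 7 _] head=2 tail=4 count=2
After op 8 (write(6)): arr=[5 9 4 7 6] head=2 tail=0 count=3
After op 9 (write(2)): arr=[2 9 4 7 6] head=2 tail=1 count=4
After op 10 (write(13)): arr=[2 13 4 7 6] head=2 tail=2 count=5
After op 11 (write(15)): arr=[2 13 15 7 6] head=3 tail=3 count=5

Answer: 3 3 5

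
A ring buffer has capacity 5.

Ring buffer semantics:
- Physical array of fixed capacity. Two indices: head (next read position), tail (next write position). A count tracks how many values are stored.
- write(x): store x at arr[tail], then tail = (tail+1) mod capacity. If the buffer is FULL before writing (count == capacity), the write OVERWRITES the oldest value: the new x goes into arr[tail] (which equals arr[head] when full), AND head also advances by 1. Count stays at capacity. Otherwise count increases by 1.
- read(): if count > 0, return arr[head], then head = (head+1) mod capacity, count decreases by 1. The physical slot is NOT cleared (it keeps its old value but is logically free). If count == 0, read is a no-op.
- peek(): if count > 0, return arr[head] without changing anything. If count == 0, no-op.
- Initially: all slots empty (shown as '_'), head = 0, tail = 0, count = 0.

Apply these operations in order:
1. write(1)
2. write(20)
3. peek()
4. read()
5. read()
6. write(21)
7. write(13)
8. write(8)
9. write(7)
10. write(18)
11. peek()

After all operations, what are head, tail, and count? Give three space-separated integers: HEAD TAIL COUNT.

After op 1 (write(1)): arr=[1 _ _ _ _] head=0 tail=1 count=1
After op 2 (write(20)): arr=[1 20 _ _ _] head=0 tail=2 count=2
After op 3 (peek()): arr=[1 20 _ _ _] head=0 tail=2 count=2
After op 4 (read()): arr=[1 20 _ _ _] head=1 tail=2 count=1
After op 5 (read()): arr=[1 20 _ _ _] head=2 tail=2 count=0
After op 6 (write(21)): arr=[1 20 21 _ _] head=2 tail=3 count=1
After op 7 (write(13)): arr=[1 20 21 13 _] head=2 tail=4 count=2
After op 8 (write(8)): arr=[1 20 21 13 8] head=2 tail=0 count=3
After op 9 (write(7)): arr=[7 20 21 13 8] head=2 tail=1 count=4
After op 10 (write(18)): arr=[7 18 21 13 8] head=2 tail=2 count=5
After op 11 (peek()): arr=[7 18 21 13 8] head=2 tail=2 count=5

Answer: 2 2 5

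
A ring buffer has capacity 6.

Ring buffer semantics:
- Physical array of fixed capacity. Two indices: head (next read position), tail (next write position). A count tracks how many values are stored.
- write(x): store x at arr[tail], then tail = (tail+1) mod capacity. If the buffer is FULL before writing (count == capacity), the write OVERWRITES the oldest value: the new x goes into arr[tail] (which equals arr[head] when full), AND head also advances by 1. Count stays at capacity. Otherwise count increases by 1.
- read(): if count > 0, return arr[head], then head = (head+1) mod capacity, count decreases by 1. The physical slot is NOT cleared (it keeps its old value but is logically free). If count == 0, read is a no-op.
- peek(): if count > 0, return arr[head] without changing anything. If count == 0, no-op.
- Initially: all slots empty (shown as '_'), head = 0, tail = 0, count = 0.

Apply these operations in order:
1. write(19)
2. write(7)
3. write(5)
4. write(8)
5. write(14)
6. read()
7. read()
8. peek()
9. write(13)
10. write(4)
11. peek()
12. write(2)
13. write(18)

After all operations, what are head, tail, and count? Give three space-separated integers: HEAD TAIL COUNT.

Answer: 3 3 6

Derivation:
After op 1 (write(19)): arr=[19 _ _ _ _ _] head=0 tail=1 count=1
After op 2 (write(7)): arr=[19 7 _ _ _ _] head=0 tail=2 count=2
After op 3 (write(5)): arr=[19 7 5 _ _ _] head=0 tail=3 count=3
After op 4 (write(8)): arr=[19 7 5 8 _ _] head=0 tail=4 count=4
After op 5 (write(14)): arr=[19 7 5 8 14 _] head=0 tail=5 count=5
After op 6 (read()): arr=[19 7 5 8 14 _] head=1 tail=5 count=4
After op 7 (read()): arr=[19 7 5 8 14 _] head=2 tail=5 count=3
After op 8 (peek()): arr=[19 7 5 8 14 _] head=2 tail=5 count=3
After op 9 (write(13)): arr=[19 7 5 8 14 13] head=2 tail=0 count=4
After op 10 (write(4)): arr=[4 7 5 8 14 13] head=2 tail=1 count=5
After op 11 (peek()): arr=[4 7 5 8 14 13] head=2 tail=1 count=5
After op 12 (write(2)): arr=[4 2 5 8 14 13] head=2 tail=2 count=6
After op 13 (write(18)): arr=[4 2 18 8 14 13] head=3 tail=3 count=6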